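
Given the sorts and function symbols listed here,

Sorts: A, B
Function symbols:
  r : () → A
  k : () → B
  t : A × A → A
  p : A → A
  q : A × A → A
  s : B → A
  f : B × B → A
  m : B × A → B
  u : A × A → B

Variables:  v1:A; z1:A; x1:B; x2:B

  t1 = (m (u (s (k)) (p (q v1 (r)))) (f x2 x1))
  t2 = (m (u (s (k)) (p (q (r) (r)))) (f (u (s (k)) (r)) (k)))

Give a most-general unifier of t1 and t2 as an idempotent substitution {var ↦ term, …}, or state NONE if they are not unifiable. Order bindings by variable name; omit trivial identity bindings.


{v1 ↦ (r), x1 ↦ (k), x2 ↦ (u (s (k)) (r))}


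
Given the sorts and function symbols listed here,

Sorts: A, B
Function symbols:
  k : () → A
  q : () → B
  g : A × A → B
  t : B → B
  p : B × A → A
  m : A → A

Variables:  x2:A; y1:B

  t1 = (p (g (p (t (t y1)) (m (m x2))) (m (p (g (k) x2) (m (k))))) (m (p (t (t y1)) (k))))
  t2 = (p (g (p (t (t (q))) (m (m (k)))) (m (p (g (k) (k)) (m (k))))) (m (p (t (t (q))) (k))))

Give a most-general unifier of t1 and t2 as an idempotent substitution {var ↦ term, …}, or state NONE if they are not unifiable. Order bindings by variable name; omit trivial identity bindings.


{x2 ↦ (k), y1 ↦ (q)}


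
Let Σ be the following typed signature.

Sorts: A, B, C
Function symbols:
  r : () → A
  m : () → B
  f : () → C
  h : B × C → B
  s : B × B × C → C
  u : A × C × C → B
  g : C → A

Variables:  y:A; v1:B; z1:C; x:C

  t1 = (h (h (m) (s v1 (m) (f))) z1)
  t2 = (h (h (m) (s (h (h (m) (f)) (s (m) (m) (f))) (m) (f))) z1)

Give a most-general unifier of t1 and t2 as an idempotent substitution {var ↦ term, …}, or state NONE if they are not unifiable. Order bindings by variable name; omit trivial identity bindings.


{v1 ↦ (h (h (m) (f)) (s (m) (m) (f)))}


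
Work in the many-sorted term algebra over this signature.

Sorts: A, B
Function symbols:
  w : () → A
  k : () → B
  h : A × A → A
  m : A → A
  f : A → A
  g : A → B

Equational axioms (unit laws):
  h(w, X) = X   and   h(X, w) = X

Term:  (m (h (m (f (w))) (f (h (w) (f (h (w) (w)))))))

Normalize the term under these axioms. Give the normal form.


1. (m (h (m (f (w))) (f (h (w) (f (h (w) (w)))))))  →  (m (h (m (f (w))) (f (f (h (w) (w))))))
2. (m (h (m (f (w))) (f (f (h (w) (w))))))  →  (m (h (m (f (w))) (f (f (w)))))

normal form = (m (h (m (f (w))) (f (f (w)))))


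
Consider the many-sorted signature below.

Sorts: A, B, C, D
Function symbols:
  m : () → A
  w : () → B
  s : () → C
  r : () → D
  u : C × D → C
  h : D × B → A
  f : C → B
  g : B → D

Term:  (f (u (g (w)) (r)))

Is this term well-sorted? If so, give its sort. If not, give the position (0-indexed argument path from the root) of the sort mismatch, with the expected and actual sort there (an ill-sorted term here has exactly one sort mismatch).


      (w) : B
    (g (w)) : D
    (r) : D
  (u (g (w)) (r)) : ✗ arg 0 at [0, 0] has sort D, expected C

ill-sorted at position [0, 0]: expected C, got D


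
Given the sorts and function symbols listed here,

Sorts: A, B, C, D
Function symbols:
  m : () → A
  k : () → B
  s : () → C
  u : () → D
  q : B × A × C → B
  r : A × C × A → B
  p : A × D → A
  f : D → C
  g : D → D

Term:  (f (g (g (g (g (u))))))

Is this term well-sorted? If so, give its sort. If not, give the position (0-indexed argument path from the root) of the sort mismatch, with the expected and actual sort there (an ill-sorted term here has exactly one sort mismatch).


well-sorted; sort = C

          (u) : D
        (g (u)) : D
      (g (g (u))) : D
    (g (g (g (u)))) : D
  (g (g (g (g (u))))) : D
(f (g (g (g (g (u)))))) : C


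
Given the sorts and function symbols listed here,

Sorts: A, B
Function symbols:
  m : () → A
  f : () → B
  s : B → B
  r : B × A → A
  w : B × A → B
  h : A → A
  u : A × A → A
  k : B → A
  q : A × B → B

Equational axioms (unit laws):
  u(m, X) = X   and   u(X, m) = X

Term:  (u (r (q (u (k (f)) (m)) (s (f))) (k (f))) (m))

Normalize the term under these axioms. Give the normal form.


normal form = (r (q (k (f)) (s (f))) (k (f)))

1. (u (r (q (u (k (f)) (m)) (s (f))) (k (f))) (m))  →  (r (q (u (k (f)) (m)) (s (f))) (k (f)))
2. (r (q (u (k (f)) (m)) (s (f))) (k (f)))  →  (r (q (k (f)) (s (f))) (k (f)))


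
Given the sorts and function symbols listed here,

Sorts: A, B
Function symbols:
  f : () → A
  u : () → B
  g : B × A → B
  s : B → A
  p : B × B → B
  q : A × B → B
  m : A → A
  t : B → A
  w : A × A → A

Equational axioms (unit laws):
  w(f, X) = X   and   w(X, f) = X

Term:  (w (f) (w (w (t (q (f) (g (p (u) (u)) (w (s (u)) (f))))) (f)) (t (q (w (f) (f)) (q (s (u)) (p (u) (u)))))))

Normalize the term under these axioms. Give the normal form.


1. (w (f) (w (w (t (q (f) (g (p (u) (u)) (w (s (u)) (f))))) (f)) (t (q (w (f) (f)) (q (s (u)) (p (u) (u)))))))  →  (w (w (t (q (f) (g (p (u) (u)) (w (s (u)) (f))))) (f)) (t (q (w (f) (f)) (q (s (u)) (p (u) (u))))))
2. (w (w (t (q (f) (g (p (u) (u)) (w (s (u)) (f))))) (f)) (t (q (w (f) (f)) (q (s (u)) (p (u) (u))))))  →  (w (t (q (f) (g (p (u) (u)) (w (s (u)) (f))))) (t (q (w (f) (f)) (q (s (u)) (p (u) (u))))))
3. (w (t (q (f) (g (p (u) (u)) (w (s (u)) (f))))) (t (q (w (f) (f)) (q (s (u)) (p (u) (u))))))  →  (w (t (q (f) (g (p (u) (u)) (s (u))))) (t (q (w (f) (f)) (q (s (u)) (p (u) (u))))))
4. (w (t (q (f) (g (p (u) (u)) (s (u))))) (t (q (w (f) (f)) (q (s (u)) (p (u) (u))))))  →  (w (t (q (f) (g (p (u) (u)) (s (u))))) (t (q (f) (q (s (u)) (p (u) (u))))))

normal form = (w (t (q (f) (g (p (u) (u)) (s (u))))) (t (q (f) (q (s (u)) (p (u) (u))))))


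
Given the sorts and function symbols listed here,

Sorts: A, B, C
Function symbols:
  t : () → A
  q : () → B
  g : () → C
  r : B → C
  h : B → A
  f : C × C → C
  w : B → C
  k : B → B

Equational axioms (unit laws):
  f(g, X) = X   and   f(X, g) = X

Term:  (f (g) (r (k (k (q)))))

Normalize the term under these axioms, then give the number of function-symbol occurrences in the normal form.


1. (f (g) (r (k (k (q)))))  →  (r (k (k (q))))
normal form: (r (k (k (q))))

size = 4


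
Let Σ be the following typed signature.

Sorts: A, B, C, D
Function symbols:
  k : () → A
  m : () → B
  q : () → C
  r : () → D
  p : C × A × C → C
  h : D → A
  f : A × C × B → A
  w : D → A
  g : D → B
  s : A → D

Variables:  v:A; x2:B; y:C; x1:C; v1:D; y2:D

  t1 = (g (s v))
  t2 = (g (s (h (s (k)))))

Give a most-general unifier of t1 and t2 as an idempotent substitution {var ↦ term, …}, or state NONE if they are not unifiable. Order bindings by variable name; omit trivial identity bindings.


{v ↦ (h (s (k)))}


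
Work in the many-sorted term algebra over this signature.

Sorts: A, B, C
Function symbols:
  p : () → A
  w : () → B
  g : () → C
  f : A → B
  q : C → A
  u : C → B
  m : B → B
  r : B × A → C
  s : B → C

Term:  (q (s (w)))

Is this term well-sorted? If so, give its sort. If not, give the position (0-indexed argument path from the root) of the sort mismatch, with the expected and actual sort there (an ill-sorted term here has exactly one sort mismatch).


    (w) : B
  (s (w)) : C
(q (s (w))) : A

well-sorted; sort = A


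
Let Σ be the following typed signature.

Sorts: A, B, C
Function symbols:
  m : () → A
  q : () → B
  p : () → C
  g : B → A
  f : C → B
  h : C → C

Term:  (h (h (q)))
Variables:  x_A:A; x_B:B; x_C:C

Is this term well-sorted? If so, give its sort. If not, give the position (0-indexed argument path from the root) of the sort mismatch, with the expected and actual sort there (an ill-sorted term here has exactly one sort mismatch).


ill-sorted at position [0, 0]: expected C, got B

    (q) : B
  (h (q)) : ✗ arg 0 at [0, 0] has sort B, expected C


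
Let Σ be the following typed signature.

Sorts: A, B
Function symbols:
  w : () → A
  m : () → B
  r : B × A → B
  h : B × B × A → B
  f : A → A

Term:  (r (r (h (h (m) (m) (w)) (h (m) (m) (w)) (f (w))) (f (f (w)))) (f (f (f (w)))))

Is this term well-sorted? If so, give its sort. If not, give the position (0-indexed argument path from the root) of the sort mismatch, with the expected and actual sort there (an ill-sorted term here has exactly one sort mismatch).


well-sorted; sort = B

        (m) : B
        (m) : B
        (w) : A
      (h (m) (m) (w)) : B
        (m) : B
        (m) : B
        (w) : A
      (h (m) (m) (w)) : B
        (w) : A
      (f (w)) : A
    (h (h (m) (m) (w)) (h (m) (m) (w)) (f (w))) : B
        (w) : A
      (f (w)) : A
    (f (f (w))) : A
  (r (h (h (m) (m) (w)) (h (m) (m) (w)) (f (w))) (f (f (w)))) : B
        (w) : A
      (f (w)) : A
    (f (f (w))) : A
  (f (f (f (w)))) : A
(r (r (h (h (m) (m) (w)) (h (m) (m) (w)) (f (w))) (f (f (w)))) (f (f (f (w))))) : B


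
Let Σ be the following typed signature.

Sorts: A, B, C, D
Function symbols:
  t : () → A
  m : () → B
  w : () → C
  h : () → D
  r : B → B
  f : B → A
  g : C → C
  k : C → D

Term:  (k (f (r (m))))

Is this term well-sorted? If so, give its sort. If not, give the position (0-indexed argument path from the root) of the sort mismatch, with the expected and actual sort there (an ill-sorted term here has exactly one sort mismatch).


ill-sorted at position [0]: expected C, got A

      (m) : B
    (r (m)) : B
  (f (r (m))) : A
(k (f (r (m)))) : ✗ arg 0 at [0] has sort A, expected C


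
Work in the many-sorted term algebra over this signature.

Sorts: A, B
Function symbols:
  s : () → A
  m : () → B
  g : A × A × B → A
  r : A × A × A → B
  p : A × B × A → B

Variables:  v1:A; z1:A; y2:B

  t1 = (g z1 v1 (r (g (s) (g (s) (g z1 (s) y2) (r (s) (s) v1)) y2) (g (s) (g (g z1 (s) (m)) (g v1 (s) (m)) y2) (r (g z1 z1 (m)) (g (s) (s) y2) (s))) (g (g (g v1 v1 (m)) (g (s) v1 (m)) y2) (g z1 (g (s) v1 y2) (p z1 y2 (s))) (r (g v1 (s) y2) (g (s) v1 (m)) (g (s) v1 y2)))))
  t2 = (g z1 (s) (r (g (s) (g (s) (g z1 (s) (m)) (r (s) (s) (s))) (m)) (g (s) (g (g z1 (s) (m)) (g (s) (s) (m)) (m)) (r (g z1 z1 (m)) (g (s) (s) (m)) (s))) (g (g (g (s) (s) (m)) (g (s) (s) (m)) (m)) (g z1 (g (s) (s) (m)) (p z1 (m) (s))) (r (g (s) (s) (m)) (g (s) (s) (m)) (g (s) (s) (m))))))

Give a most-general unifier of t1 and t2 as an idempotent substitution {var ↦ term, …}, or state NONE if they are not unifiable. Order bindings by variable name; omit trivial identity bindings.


{v1 ↦ (s), y2 ↦ (m)}


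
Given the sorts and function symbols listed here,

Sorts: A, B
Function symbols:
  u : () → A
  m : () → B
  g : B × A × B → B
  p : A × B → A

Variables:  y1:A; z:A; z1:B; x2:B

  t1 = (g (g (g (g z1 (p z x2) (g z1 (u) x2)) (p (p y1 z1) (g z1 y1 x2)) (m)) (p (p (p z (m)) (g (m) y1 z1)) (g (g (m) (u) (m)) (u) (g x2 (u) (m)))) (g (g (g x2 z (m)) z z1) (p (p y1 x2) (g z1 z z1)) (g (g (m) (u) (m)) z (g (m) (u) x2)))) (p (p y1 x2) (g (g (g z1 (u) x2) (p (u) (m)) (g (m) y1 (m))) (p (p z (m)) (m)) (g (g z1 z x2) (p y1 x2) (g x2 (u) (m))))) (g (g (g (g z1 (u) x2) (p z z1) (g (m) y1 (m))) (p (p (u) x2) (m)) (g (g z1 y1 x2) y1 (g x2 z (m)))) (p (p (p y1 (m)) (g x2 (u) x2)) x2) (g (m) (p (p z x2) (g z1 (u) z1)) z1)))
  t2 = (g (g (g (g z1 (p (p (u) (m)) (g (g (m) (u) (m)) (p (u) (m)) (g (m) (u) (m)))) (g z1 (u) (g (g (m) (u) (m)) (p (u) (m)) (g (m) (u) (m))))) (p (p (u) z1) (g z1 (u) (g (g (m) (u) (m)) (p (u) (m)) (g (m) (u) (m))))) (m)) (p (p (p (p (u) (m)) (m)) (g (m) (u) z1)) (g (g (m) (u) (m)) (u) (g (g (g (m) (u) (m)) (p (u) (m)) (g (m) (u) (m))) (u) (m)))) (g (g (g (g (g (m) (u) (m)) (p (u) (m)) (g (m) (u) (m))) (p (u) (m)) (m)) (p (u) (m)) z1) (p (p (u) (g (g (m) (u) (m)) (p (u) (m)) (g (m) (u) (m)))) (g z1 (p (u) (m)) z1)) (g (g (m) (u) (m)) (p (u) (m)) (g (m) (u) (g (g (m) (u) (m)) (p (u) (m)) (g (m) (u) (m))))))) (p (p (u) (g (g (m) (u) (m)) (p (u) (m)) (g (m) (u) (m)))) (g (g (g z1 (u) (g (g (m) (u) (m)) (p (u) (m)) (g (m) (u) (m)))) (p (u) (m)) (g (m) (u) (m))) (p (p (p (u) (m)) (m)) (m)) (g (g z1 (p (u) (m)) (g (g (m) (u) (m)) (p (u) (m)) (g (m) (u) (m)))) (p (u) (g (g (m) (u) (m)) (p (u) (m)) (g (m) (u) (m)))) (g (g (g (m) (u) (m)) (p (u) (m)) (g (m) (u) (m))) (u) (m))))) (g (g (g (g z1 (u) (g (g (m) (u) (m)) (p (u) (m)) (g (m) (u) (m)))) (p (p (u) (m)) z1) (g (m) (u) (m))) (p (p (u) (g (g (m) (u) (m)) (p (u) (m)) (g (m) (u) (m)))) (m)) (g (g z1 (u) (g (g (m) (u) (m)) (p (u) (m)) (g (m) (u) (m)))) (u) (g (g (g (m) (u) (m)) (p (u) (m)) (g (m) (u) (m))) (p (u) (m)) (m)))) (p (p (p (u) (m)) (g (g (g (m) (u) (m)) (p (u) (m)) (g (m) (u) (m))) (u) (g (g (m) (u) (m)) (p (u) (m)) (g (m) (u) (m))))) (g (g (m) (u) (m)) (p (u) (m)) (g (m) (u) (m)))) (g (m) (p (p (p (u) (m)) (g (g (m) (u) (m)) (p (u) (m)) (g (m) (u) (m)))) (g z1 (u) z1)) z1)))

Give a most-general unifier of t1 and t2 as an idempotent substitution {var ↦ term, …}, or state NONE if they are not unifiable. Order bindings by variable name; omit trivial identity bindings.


{x2 ↦ (g (g (m) (u) (m)) (p (u) (m)) (g (m) (u) (m))), y1 ↦ (u), z ↦ (p (u) (m))}


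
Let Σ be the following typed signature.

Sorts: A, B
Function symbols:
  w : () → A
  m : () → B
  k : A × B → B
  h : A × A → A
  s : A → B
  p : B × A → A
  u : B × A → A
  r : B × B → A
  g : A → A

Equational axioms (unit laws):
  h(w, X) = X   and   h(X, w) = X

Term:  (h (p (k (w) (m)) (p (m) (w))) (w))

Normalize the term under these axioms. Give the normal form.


normal form = (p (k (w) (m)) (p (m) (w)))

1. (h (p (k (w) (m)) (p (m) (w))) (w))  →  (p (k (w) (m)) (p (m) (w)))


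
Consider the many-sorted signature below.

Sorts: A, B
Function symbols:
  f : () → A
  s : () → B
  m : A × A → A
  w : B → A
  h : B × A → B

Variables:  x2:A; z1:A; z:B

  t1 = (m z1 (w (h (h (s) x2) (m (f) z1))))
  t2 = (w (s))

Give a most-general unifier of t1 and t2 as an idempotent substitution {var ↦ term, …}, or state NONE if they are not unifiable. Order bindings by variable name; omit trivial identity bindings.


NONE (not unifiable)

head clash or occurs-check failure — not unifiable


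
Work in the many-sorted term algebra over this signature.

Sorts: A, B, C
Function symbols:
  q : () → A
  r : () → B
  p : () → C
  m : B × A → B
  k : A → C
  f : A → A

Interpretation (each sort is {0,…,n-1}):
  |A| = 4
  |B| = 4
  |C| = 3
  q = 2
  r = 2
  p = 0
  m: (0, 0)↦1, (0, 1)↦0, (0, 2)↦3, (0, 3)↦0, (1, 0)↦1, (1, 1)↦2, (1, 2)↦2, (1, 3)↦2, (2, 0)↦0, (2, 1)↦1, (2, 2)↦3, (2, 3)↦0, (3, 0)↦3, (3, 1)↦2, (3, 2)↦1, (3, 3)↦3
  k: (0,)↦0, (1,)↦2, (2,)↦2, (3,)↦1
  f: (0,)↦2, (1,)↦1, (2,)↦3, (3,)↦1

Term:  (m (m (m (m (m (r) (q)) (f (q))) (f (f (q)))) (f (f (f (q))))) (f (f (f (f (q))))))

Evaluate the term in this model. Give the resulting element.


value = 2

  r = 2
  q = 2
  (m (r) (q)) = m(2, 2) = 3
  q = 2
  (f (q)) = f(2,) = 3
  (m (m (r) (q)) (f (q))) = m(3, 3) = 3
  q = 2
  (f (q)) = f(2,) = 3
  (f (f (q))) = f(3,) = 1
  (m (m (m (r) (q)) (f (q))) (f (f (q)))) = m(3, 1) = 2
  q = 2
  (f (q)) = f(2,) = 3
  (f (f (q))) = f(3,) = 1
  (f (f (f (q)))) = f(1,) = 1
  (m (m (m (m (r) (q)) (f (q))) (f (f (q)))) (f (f (f (q))))) = m(2, 1) = 1
  q = 2
  (f (q)) = f(2,) = 3
  (f (f (q))) = f(3,) = 1
  (f (f (f (q)))) = f(1,) = 1
  (f (f (f (f (q))))) = f(1,) = 1
  (m (m (m (m (m (r) (q)) (f (q))) (f (f (q)))) (f (f (f (q))))) (f (f (f (f (q)))))) = m(1, 1) = 2


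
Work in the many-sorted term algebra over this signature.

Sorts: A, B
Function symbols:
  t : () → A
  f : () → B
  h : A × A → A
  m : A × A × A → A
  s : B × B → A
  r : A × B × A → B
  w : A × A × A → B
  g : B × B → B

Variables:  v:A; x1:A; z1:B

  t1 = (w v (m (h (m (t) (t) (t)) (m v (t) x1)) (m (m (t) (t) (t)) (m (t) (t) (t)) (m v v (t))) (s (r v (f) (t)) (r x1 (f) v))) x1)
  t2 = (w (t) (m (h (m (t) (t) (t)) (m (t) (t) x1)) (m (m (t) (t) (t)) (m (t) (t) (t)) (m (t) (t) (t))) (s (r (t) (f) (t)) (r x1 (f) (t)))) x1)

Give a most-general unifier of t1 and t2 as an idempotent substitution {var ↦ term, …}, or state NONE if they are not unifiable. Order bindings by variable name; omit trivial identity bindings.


{v ↦ (t)}


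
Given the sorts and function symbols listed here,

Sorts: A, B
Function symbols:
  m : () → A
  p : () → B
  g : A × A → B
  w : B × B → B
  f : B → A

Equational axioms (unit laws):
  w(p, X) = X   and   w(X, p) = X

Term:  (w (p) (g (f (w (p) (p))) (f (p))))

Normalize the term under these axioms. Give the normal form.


1. (w (p) (g (f (w (p) (p))) (f (p))))  →  (g (f (w (p) (p))) (f (p)))
2. (g (f (w (p) (p))) (f (p)))  →  (g (f (p)) (f (p)))

normal form = (g (f (p)) (f (p)))


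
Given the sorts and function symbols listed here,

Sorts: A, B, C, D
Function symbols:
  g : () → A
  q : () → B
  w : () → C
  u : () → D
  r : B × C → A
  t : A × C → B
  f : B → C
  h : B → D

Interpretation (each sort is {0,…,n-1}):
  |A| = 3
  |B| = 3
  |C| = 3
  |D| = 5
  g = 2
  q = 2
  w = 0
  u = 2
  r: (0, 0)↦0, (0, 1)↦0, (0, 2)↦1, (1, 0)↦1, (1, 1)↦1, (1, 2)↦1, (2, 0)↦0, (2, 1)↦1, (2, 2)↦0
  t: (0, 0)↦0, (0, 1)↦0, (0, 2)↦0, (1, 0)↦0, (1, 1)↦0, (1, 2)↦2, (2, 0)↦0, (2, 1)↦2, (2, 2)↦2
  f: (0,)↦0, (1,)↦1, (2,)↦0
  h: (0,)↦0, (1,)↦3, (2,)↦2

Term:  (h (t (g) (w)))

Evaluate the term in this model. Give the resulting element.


  g = 2
  w = 0
  (t (g) (w)) = t(2, 0) = 0
  (h (t (g) (w))) = h(0,) = 0

value = 0


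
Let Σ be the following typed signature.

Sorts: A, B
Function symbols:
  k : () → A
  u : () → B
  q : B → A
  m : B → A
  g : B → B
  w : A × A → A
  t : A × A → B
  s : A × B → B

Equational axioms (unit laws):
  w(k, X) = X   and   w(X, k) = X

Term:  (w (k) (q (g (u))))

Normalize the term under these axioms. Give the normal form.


1. (w (k) (q (g (u))))  →  (q (g (u)))

normal form = (q (g (u)))


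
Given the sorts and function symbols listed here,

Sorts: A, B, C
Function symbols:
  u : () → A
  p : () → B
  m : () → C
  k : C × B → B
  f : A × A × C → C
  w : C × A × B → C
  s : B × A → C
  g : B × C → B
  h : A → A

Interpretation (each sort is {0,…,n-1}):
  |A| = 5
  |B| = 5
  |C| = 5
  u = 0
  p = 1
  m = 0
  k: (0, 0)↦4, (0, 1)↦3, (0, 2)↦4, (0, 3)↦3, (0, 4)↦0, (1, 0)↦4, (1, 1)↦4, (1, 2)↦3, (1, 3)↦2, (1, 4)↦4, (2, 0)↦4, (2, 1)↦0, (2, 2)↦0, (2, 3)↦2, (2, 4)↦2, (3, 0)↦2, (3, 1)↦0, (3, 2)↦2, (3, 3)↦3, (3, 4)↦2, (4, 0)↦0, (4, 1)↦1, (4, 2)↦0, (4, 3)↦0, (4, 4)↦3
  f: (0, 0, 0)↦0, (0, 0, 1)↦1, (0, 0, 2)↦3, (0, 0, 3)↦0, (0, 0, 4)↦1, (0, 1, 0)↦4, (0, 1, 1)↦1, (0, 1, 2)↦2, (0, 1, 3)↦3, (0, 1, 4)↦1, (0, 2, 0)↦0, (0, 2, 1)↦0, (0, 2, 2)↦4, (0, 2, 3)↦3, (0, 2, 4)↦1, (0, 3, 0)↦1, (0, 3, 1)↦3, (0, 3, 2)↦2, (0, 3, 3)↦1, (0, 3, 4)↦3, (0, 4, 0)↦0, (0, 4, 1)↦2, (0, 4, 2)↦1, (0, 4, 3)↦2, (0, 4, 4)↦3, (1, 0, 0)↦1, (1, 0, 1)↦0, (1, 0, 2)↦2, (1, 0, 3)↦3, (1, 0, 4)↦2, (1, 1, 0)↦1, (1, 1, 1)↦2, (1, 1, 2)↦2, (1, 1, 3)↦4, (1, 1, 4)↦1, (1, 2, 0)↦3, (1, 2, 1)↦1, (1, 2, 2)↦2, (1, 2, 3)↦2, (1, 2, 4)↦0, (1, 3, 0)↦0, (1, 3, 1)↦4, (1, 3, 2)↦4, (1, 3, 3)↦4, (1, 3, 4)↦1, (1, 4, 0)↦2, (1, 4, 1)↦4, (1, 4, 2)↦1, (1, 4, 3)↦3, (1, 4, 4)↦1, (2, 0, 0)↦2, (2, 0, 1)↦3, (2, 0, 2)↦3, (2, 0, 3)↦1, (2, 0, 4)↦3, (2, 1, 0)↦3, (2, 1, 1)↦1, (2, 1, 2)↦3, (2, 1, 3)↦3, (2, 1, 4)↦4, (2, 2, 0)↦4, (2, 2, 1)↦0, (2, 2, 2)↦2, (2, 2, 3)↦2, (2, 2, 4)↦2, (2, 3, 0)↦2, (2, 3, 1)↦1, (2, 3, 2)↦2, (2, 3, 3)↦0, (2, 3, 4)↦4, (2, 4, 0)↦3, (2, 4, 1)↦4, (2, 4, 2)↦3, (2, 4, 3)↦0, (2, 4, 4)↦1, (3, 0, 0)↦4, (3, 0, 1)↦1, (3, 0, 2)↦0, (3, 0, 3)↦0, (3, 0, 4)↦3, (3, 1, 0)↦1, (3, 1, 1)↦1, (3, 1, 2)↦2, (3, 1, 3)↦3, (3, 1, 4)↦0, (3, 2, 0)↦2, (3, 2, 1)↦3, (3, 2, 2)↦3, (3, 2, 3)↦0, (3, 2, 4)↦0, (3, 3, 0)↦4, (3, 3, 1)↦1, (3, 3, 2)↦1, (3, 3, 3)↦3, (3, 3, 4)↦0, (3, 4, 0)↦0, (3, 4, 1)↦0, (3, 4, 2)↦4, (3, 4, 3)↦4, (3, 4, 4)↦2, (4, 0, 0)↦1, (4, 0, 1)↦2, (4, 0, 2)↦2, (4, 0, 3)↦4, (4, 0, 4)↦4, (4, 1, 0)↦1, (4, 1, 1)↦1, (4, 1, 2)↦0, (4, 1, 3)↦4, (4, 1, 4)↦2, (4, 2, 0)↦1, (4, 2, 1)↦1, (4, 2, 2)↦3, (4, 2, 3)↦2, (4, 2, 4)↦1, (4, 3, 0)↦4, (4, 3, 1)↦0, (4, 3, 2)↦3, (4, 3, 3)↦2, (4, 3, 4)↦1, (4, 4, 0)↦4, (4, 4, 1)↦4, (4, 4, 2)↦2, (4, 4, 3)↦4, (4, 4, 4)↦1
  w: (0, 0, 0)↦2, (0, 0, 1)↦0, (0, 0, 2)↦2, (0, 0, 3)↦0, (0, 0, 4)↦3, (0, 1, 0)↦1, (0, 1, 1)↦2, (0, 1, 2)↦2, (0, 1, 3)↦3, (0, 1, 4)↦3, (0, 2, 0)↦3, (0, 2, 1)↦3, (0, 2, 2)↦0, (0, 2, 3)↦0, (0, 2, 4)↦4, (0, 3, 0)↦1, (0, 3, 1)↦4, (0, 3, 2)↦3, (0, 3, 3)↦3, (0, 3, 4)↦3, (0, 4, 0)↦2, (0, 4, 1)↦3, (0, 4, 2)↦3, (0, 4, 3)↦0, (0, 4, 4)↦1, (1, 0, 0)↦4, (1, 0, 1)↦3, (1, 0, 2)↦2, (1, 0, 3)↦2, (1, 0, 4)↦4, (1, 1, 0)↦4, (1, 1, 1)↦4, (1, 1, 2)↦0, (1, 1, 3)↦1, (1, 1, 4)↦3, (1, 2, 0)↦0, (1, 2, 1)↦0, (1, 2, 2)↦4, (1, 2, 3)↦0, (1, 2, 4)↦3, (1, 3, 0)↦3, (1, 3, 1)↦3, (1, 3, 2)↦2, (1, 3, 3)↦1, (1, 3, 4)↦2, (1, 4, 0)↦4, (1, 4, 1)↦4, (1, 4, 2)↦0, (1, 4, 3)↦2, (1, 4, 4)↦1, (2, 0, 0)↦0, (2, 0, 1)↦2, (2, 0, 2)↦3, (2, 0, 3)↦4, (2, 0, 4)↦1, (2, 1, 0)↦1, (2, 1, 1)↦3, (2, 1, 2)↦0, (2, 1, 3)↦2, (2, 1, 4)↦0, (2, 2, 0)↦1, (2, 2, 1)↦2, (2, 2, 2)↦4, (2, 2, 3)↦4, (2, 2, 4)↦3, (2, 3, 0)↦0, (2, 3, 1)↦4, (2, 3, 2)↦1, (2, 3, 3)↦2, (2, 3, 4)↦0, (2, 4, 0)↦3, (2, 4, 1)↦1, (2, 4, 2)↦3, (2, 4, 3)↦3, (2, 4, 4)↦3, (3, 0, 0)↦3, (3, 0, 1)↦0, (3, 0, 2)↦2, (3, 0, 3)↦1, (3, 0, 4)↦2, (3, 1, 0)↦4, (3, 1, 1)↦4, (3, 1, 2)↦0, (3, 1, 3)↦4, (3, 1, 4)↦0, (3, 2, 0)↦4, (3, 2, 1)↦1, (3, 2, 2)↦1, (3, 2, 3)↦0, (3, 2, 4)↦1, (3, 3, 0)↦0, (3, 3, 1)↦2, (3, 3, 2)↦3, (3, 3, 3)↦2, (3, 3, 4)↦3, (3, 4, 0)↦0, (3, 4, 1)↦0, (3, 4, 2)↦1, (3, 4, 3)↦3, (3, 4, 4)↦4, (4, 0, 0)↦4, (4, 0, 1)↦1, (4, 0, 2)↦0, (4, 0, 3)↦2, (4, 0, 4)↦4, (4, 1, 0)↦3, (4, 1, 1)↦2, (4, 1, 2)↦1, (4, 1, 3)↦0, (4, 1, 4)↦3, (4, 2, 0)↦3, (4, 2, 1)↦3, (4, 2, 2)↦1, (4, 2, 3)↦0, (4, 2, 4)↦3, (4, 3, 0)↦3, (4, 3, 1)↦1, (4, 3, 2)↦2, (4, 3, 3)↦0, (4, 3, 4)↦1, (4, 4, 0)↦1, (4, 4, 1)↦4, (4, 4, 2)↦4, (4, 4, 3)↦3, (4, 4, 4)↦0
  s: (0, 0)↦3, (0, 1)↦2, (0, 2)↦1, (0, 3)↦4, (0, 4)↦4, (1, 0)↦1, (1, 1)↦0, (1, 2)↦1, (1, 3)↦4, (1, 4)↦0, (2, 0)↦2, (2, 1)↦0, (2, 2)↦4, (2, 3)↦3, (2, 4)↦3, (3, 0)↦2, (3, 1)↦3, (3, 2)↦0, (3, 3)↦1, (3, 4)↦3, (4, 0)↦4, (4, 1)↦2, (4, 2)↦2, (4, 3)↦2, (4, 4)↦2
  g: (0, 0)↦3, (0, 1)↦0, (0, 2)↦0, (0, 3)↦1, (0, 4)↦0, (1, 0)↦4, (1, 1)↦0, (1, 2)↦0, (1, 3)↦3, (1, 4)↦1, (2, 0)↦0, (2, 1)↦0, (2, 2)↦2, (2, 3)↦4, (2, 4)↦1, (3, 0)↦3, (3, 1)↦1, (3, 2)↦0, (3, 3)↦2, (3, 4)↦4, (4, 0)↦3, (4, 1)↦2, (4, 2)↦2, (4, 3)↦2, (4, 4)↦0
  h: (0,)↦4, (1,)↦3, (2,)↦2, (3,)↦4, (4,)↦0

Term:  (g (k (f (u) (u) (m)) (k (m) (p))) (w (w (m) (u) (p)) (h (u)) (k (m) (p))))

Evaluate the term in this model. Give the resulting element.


value = 3

  u = 0
  u = 0
  m = 0
  (f (u) (u) (m)) = f(0, 0, 0) = 0
  m = 0
  p = 1
  (k (m) (p)) = k(0, 1) = 3
  (k (f (u) (u) (m)) (k (m) (p))) = k(0, 3) = 3
  m = 0
  u = 0
  p = 1
  (w (m) (u) (p)) = w(0, 0, 1) = 0
  u = 0
  (h (u)) = h(0,) = 4
  m = 0
  p = 1
  (k (m) (p)) = k(0, 1) = 3
  (w (w (m) (u) (p)) (h (u)) (k (m) (p))) = w(0, 4, 3) = 0
  (g (k (f (u) (u) (m)) (k (m) (p))) (w (w (m) (u) (p)) (h (u)) (k (m) (p)))) = g(3, 0) = 3


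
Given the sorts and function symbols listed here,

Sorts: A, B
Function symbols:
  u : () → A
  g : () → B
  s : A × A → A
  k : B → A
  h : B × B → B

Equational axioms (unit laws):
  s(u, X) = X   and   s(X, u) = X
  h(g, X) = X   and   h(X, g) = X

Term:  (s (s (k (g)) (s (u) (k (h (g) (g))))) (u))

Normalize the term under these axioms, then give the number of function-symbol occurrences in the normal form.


size = 5

1. (s (s (k (g)) (s (u) (k (h (g) (g))))) (u))  →  (s (k (g)) (s (u) (k (h (g) (g)))))
2. (s (k (g)) (s (u) (k (h (g) (g)))))  →  (s (k (g)) (k (h (g) (g))))
3. (s (k (g)) (k (h (g) (g))))  →  (s (k (g)) (k (g)))
normal form: (s (k (g)) (k (g)))


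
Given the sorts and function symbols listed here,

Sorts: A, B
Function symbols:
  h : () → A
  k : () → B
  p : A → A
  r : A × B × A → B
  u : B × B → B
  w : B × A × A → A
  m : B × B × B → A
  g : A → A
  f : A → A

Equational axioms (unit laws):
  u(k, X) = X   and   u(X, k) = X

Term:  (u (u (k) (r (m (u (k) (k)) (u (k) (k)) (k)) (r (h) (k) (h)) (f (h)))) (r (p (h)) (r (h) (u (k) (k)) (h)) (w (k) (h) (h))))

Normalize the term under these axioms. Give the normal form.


normal form = (u (r (m (k) (k) (k)) (r (h) (k) (h)) (f (h))) (r (p (h)) (r (h) (k) (h)) (w (k) (h) (h))))

1. (u (u (k) (r (m (u (k) (k)) (u (k) (k)) (k)) (r (h) (k) (h)) (f (h)))) (r (p (h)) (r (h) (u (k) (k)) (h)) (w (k) (h) (h))))  →  (u (r (m (u (k) (k)) (u (k) (k)) (k)) (r (h) (k) (h)) (f (h))) (r (p (h)) (r (h) (u (k) (k)) (h)) (w (k) (h) (h))))
2. (u (r (m (u (k) (k)) (u (k) (k)) (k)) (r (h) (k) (h)) (f (h))) (r (p (h)) (r (h) (u (k) (k)) (h)) (w (k) (h) (h))))  →  (u (r (m (k) (u (k) (k)) (k)) (r (h) (k) (h)) (f (h))) (r (p (h)) (r (h) (u (k) (k)) (h)) (w (k) (h) (h))))
3. (u (r (m (k) (u (k) (k)) (k)) (r (h) (k) (h)) (f (h))) (r (p (h)) (r (h) (u (k) (k)) (h)) (w (k) (h) (h))))  →  (u (r (m (k) (k) (k)) (r (h) (k) (h)) (f (h))) (r (p (h)) (r (h) (u (k) (k)) (h)) (w (k) (h) (h))))
4. (u (r (m (k) (k) (k)) (r (h) (k) (h)) (f (h))) (r (p (h)) (r (h) (u (k) (k)) (h)) (w (k) (h) (h))))  →  (u (r (m (k) (k) (k)) (r (h) (k) (h)) (f (h))) (r (p (h)) (r (h) (k) (h)) (w (k) (h) (h))))


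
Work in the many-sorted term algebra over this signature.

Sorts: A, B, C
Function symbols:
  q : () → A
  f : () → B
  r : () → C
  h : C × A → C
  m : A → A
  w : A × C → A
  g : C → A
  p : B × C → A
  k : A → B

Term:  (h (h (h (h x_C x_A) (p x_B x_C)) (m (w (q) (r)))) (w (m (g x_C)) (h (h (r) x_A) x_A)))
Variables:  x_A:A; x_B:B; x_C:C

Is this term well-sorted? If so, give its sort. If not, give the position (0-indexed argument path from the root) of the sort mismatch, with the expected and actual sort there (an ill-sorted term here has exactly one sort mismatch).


well-sorted; sort = C

        x_C : C
        x_A : A
      (h x_C x_A) : C
        x_B : B
        x_C : C
      (p x_B x_C) : A
    (h (h x_C x_A) (p x_B x_C)) : C
        (q) : A
        (r) : C
      (w (q) (r)) : A
    (m (w (q) (r))) : A
  (h (h (h x_C x_A) (p x_B x_C)) (m (w (q) (r)))) : C
        x_C : C
      (g x_C) : A
    (m (g x_C)) : A
        (r) : C
        x_A : A
      (h (r) x_A) : C
      x_A : A
    (h (h (r) x_A) x_A) : C
  (w (m (g x_C)) (h (h (r) x_A) x_A)) : A
(h (h (h (h x_C x_A) (p x_B x_C)) (m (w (q) (r)))) (w (m (g x_C)) (h (h (r) x_A) x_A))) : C


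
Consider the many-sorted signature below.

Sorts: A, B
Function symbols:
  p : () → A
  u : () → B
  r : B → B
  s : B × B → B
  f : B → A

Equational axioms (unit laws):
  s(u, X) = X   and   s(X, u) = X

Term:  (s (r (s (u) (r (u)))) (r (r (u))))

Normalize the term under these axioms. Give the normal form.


normal form = (s (r (r (u))) (r (r (u))))

1. (s (r (s (u) (r (u)))) (r (r (u))))  →  (s (r (r (u))) (r (r (u))))


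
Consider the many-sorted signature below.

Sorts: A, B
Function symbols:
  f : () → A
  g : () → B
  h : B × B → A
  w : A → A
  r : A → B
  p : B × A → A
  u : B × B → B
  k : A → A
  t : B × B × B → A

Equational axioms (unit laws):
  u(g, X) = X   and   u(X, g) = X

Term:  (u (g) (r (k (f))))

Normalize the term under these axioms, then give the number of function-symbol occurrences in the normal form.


1. (u (g) (r (k (f))))  →  (r (k (f)))
normal form: (r (k (f)))

size = 3


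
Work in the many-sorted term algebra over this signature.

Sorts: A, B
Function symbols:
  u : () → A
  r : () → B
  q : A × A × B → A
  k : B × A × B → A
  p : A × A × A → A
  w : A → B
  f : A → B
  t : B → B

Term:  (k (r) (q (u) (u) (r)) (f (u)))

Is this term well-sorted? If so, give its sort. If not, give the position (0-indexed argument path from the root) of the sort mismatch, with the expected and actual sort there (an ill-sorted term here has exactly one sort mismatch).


  (r) : B
    (u) : A
    (u) : A
    (r) : B
  (q (u) (u) (r)) : A
    (u) : A
  (f (u)) : B
(k (r) (q (u) (u) (r)) (f (u))) : A

well-sorted; sort = A


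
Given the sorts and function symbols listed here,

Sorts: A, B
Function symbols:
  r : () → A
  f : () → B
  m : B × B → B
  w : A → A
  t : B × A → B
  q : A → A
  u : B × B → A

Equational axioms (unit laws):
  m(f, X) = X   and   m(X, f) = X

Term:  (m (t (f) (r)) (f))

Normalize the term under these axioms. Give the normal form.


1. (m (t (f) (r)) (f))  →  (t (f) (r))

normal form = (t (f) (r))


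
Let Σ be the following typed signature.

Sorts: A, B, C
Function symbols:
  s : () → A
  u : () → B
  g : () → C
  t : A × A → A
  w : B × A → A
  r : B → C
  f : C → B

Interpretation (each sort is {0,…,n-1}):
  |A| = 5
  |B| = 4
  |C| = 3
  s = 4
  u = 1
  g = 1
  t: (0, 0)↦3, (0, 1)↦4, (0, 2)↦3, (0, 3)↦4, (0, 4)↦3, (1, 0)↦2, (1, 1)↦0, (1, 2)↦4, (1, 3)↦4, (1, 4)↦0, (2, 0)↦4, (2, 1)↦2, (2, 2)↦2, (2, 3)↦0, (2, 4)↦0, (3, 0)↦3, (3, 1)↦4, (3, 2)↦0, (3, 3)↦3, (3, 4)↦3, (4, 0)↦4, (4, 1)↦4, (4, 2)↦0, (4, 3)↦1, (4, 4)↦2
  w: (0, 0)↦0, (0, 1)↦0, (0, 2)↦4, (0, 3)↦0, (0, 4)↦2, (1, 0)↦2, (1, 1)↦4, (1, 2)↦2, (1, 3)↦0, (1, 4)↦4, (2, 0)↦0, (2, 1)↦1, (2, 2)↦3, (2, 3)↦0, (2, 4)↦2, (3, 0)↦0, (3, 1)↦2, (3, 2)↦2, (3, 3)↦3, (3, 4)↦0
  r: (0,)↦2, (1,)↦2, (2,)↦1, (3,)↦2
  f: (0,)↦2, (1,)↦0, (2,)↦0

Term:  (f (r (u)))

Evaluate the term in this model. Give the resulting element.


value = 0

  u = 1
  (r (u)) = r(1,) = 2
  (f (r (u))) = f(2,) = 0


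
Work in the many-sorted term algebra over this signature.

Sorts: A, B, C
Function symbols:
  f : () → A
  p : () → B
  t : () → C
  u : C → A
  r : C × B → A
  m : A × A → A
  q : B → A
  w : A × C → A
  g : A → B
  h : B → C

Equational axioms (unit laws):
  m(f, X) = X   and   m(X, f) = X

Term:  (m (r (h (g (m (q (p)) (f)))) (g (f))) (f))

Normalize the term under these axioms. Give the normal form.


1. (m (r (h (g (m (q (p)) (f)))) (g (f))) (f))  →  (r (h (g (m (q (p)) (f)))) (g (f)))
2. (r (h (g (m (q (p)) (f)))) (g (f)))  →  (r (h (g (q (p)))) (g (f)))

normal form = (r (h (g (q (p)))) (g (f)))


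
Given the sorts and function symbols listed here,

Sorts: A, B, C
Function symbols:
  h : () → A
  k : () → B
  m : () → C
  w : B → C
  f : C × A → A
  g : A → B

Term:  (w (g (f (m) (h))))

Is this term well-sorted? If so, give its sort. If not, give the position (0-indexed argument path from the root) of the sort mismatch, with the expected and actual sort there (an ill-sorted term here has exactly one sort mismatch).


well-sorted; sort = C

      (m) : C
      (h) : A
    (f (m) (h)) : A
  (g (f (m) (h))) : B
(w (g (f (m) (h)))) : C


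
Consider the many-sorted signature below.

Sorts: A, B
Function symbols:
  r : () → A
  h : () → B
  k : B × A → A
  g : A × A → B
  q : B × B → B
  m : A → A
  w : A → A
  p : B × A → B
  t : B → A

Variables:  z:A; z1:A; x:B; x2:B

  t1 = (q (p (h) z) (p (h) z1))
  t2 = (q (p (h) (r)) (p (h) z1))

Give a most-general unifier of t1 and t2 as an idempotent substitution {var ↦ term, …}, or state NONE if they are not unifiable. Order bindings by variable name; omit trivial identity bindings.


{z ↦ (r)}


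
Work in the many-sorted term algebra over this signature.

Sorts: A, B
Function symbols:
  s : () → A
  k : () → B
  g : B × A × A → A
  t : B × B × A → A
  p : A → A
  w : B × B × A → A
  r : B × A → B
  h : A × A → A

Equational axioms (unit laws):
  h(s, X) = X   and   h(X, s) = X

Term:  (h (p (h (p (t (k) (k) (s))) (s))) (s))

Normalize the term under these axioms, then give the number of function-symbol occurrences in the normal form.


1. (h (p (h (p (t (k) (k) (s))) (s))) (s))  →  (p (h (p (t (k) (k) (s))) (s)))
2. (p (h (p (t (k) (k) (s))) (s)))  →  (p (p (t (k) (k) (s))))
normal form: (p (p (t (k) (k) (s))))

size = 6


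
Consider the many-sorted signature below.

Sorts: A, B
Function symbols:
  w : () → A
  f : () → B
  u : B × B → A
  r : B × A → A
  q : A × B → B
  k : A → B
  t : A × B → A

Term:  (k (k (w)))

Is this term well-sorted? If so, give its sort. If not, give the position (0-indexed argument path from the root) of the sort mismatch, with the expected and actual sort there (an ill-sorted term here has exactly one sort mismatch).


    (w) : A
  (k (w)) : B
(k (k (w))) : ✗ arg 0 at [0] has sort B, expected A

ill-sorted at position [0]: expected A, got B


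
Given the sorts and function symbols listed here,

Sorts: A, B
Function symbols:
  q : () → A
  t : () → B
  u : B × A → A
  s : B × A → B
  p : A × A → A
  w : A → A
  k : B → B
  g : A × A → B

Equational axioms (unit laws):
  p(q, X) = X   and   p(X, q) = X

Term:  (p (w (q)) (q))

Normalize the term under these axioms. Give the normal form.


normal form = (w (q))

1. (p (w (q)) (q))  →  (w (q))


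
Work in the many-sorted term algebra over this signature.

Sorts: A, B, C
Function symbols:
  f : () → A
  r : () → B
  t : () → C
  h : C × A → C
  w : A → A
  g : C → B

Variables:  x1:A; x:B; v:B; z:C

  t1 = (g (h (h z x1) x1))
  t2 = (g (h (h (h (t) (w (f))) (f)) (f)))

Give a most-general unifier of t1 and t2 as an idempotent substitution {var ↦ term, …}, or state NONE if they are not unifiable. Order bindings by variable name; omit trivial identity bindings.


{x1 ↦ (f), z ↦ (h (t) (w (f)))}


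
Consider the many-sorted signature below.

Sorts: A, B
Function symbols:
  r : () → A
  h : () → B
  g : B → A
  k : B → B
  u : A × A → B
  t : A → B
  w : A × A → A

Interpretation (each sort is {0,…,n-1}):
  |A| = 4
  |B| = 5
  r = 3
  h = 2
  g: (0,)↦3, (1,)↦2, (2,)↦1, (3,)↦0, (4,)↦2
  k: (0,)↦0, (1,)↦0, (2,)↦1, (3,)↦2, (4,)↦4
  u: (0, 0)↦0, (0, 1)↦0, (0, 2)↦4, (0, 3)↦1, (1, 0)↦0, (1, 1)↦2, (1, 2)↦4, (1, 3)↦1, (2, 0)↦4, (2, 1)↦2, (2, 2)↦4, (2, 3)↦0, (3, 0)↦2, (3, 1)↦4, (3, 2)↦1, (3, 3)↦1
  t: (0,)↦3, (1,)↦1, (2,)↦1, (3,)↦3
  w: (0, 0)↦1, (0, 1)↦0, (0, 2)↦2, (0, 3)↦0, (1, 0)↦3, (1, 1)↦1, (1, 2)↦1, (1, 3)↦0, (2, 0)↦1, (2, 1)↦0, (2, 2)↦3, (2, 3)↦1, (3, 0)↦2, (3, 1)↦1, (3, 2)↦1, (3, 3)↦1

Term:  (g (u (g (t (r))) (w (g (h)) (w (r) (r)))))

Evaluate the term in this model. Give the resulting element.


  r = 3
  (t (r)) = t(3,) = 3
  (g (t (r))) = g(3,) = 0
  h = 2
  (g (h)) = g(2,) = 1
  r = 3
  r = 3
  (w (r) (r)) = w(3, 3) = 1
  (w (g (h)) (w (r) (r))) = w(1, 1) = 1
  (u (g (t (r))) (w (g (h)) (w (r) (r)))) = u(0, 1) = 0
  (g (u (g (t (r))) (w (g (h)) (w (r) (r))))) = g(0,) = 3

value = 3


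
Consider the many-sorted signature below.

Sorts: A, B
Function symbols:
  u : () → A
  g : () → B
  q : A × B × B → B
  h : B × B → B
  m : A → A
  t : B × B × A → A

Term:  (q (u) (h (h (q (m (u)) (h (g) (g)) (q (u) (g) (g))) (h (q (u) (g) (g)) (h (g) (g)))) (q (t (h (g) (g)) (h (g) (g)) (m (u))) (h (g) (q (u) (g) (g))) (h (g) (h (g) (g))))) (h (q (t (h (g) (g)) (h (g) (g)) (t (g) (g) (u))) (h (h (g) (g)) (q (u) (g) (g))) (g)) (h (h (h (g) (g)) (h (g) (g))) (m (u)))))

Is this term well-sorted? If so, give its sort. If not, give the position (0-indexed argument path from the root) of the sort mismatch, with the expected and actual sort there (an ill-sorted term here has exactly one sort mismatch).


ill-sorted at position [2, 1, 1]: expected B, got A

  (u) : A
          (u) : A
        (m (u)) : A
          (g) : B
          (g) : B
        (h (g) (g)) : B
          (u) : A
          (g) : B
          (g) : B
        (q (u) (g) (g)) : B
      (q (m (u)) (h (g) (g)) (q (u) (g) (g))) : B
          (u) : A
          (g) : B
          (g) : B
        (q (u) (g) (g)) : B
          (g) : B
          (g) : B
        (h (g) (g)) : B
      (h (q (u) (g) (g)) (h (g) (g))) : B
    (h (q (m (u)) (h (g) (g)) (q (u) (g) (g))) (h (q (u) (g) (g)) (h (g) (g)))) : B
          (g) : B
          (g) : B
        (h (g) (g)) : B
          (g) : B
          (g) : B
        (h (g) (g)) : B
          (u) : A
        (m (u)) : A
      (t (h (g) (g)) (h (g) (g)) (m (u))) : A
        (g) : B
          (u) : A
          (g) : B
          (g) : B
        (q (u) (g) (g)) : B
      (h (g) (q (u) (g) (g))) : B
        (g) : B
          (g) : B
          (g) : B
        (h (g) (g)) : B
      (h (g) (h (g) (g))) : B
    (q (t (h (g) (g)) (h (g) (g)) (m (u))) (h (g) (q (u) (g) (g))) (h (g) (h (g) (g)))) : B
  (h (h (q (m (u)) (h (g) (g)) (q (u) (g) (g))) (h (q (u) (g) (g)) (h (g) (g)))) (q (t (h (g) (g)) (h (g) (g)) (m (u))) (h (g) (q (u) (g) (g))) (h (g) (h (g) (g))))) : B
          (g) : B
          (g) : B
        (h (g) (g)) : B
          (g) : B
          (g) : B
        (h (g) (g)) : B
          (g) : B
          (g) : B
          (u) : A
        (t (g) (g) (u)) : A
      (t (h (g) (g)) (h (g) (g)) (t (g) (g) (u))) : A
          (g) : B
          (g) : B
        (h (g) (g)) : B
          (u) : A
          (g) : B
          (g) : B
        (q (u) (g) (g)) : B
      (h (h (g) (g)) (q (u) (g) (g))) : B
      (g) : B
    (q (t (h (g) (g)) (h (g) (g)) (t (g) (g) (u))) (h (h (g) (g)) (q (u) (g) (g))) (g)) : B
          (g) : B
          (g) : B
        (h (g) (g)) : B
          (g) : B
          (g) : B
        (h (g) (g)) : B
      (h (h (g) (g)) (h (g) (g))) : B
        (u) : A
      (m (u)) : A
    (h (h (h (g) (g)) (h (g) (g))) (m (u))) : ✗ arg 1 at [2, 1, 1] has sort A, expected B


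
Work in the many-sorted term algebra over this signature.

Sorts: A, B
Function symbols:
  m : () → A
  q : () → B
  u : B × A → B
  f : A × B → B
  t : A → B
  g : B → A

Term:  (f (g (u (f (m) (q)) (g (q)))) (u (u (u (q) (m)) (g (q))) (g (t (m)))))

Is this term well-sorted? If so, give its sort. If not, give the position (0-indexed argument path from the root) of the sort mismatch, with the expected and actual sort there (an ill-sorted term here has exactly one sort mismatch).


        (m) : A
        (q) : B
      (f (m) (q)) : B
        (q) : B
      (g (q)) : A
    (u (f (m) (q)) (g (q))) : B
  (g (u (f (m) (q)) (g (q)))) : A
        (q) : B
        (m) : A
      (u (q) (m)) : B
        (q) : B
      (g (q)) : A
    (u (u (q) (m)) (g (q))) : B
        (m) : A
      (t (m)) : B
    (g (t (m))) : A
  (u (u (u (q) (m)) (g (q))) (g (t (m)))) : B
(f (g (u (f (m) (q)) (g (q)))) (u (u (u (q) (m)) (g (q))) (g (t (m))))) : B

well-sorted; sort = B


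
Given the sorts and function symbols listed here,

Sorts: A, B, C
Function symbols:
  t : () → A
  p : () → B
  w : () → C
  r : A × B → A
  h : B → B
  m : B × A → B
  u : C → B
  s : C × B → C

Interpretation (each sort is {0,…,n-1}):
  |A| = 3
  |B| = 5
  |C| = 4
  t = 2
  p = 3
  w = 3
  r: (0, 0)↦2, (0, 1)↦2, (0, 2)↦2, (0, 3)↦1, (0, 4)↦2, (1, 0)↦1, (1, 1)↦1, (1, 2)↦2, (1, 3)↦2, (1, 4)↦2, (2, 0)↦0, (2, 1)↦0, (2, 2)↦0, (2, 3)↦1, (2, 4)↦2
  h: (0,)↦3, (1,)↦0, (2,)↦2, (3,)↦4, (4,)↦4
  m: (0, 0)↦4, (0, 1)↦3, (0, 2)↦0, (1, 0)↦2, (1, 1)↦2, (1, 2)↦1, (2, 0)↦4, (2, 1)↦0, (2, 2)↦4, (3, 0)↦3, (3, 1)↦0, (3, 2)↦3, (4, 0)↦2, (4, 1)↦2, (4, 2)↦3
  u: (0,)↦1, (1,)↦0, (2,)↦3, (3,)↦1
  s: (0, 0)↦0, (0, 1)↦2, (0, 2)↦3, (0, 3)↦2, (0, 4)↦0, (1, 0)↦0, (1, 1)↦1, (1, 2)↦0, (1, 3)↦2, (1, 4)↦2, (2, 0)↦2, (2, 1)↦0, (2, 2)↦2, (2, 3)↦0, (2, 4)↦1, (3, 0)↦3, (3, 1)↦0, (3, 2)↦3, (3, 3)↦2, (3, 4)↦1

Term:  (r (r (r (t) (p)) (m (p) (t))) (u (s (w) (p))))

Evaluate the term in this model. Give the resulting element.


value = 1

  t = 2
  p = 3
  (r (t) (p)) = r(2, 3) = 1
  p = 3
  t = 2
  (m (p) (t)) = m(3, 2) = 3
  (r (r (t) (p)) (m (p) (t))) = r(1, 3) = 2
  w = 3
  p = 3
  (s (w) (p)) = s(3, 3) = 2
  (u (s (w) (p))) = u(2,) = 3
  (r (r (r (t) (p)) (m (p) (t))) (u (s (w) (p)))) = r(2, 3) = 1
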